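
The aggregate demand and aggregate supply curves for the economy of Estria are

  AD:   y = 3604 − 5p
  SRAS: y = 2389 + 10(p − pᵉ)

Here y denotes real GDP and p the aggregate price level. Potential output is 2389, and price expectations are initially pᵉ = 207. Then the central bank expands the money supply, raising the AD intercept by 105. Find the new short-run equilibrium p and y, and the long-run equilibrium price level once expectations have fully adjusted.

AD shifts right: new AD is y = 3709 − 5p. With pᵉ = 207, SRAS is y = 319 + 10p.
Short run: 3709 − 5p = 319 + 10p gives 3390 = 15p, so p = 226 and y = 3709 − 5·226 = 2579.
y = 2579 is above potential 2389; expectations adjust and SRAS shifts left until y = 2389.
Long run: on the new AD curve, 2389 = 3709 − 5p gives p = 264.

Short run: p = 226, y = 2579. Long run: p = 264.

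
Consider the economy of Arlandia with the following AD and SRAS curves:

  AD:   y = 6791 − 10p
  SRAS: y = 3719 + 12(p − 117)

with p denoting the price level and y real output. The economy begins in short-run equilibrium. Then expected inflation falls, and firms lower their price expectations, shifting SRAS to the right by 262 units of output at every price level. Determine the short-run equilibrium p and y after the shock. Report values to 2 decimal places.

This is a positive supply shock: SRAS shifts right.
New SRAS: y = 2577 + 12p.
Set AD = SRAS: 6791 − 10p = 2577 + 12p, so 4214 = 22p and p = 191.55.
Substituting into AD, y = 4875.55.

p = 191.55, y = 4875.55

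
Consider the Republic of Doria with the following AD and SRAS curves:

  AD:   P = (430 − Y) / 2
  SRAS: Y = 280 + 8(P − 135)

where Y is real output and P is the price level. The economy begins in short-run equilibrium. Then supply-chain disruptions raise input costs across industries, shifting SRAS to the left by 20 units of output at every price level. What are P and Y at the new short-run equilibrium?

P = 125, Y = 180

This is a negative supply shock: SRAS shifts left.
New SRAS: Y = 8P − 820.
Set AD = SRAS: 430 − 2P = 8P − 820, so 1250 = 10P and P = 125.
Y = 430 − 2·125 = 180.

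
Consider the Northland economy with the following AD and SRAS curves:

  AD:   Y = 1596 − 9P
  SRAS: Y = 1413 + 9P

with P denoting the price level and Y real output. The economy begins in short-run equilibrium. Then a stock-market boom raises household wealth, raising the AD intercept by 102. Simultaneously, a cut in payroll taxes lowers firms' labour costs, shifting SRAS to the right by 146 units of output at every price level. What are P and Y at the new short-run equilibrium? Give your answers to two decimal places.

After both shocks: AD is Y = 1698 − 9P and SRAS is Y = 1559 + 9P.
Setting them equal: 139 = 18P, so P = 7.72.
Substituting into AD, Y = 1628.50.

P = 7.72, Y = 1628.50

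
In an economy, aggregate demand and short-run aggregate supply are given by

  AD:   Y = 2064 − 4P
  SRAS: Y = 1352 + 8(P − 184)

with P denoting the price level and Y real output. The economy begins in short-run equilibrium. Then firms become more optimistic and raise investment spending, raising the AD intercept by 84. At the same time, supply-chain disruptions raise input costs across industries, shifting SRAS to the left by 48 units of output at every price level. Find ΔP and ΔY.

ΔP = +11, ΔY = +40

After both shocks: AD is Y = 2148 − 4P and SRAS is Y = 8P − 168.
Setting them equal: 2316 = 12P, so P = 193.
Y = 2148 − 4·193 = 1376.
Initially P = 182, Y = 1336, so ΔP = +11 and ΔY = +40.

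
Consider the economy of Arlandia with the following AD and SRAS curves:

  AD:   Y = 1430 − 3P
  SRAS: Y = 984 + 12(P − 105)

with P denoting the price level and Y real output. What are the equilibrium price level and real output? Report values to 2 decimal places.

P = 113.73, Y = 1088.80

Write SRAS as Y = 984 + 12P − 1260 = 12P − 276.
Set AD = SRAS: 1430 − 3P = 12P − 276, so 1706 = 15P and P = 113.73.
Substituting into AD, Y = 1430 − 3P = 1088.80.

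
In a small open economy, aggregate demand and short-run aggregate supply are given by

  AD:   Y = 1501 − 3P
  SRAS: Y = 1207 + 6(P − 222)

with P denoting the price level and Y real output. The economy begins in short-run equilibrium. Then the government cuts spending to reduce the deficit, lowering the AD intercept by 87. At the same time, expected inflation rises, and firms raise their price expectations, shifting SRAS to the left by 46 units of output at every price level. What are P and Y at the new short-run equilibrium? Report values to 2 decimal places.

After both shocks: AD is Y = 1414 − 3P and SRAS is Y = 6P − 171.
Setting them equal: 1585 = 9P, so P = 176.11.
Substituting into AD, Y = 885.67.

P = 176.11, Y = 885.67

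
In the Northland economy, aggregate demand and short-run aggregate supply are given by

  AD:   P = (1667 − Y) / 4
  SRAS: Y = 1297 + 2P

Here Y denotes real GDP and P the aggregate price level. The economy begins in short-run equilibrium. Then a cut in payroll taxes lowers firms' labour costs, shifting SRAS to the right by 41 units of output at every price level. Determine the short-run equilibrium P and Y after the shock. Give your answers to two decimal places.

P = 54.83, Y = 1447.67

This is a positive supply shock: SRAS shifts right.
New SRAS: Y = 1338 + 2P.
Set AD = SRAS: 1667 − 4P = 1338 + 2P, so 329 = 6P and P = 54.83.
Substituting into AD, Y = 1447.67.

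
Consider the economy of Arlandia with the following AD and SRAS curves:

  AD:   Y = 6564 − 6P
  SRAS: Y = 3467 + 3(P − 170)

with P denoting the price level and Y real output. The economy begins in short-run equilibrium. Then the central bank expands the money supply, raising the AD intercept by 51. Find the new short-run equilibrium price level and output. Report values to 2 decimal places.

This is a positive demand shock: AD shifts right.
New AD: Y = 6615 − 6P.
SRAS can be written Y = 2957 + 3P.
Set AD = SRAS: 6615 − 6P = 2957 + 3P, so 3658 = 9P and P = 406.44.
Substituting into AD, Y = 4176.33.

P = 406.44, Y = 4176.33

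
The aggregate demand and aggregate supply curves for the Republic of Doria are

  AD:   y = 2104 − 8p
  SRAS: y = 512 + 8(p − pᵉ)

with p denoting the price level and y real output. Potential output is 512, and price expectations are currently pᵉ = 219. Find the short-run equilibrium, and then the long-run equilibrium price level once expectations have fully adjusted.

Short run: p = 209, y = 432. Long run: p = 199.

Short run: with pᵉ = 219, SRAS is y = 8p − 1240. Setting AD = SRAS gives 3344 = 16p, so p = 209 and y = 2104 − 8·209 = 432.
Output 432 is below potential 512, so over time expected prices fall and SRAS shifts right until y returns to 512.
Long run: y = 512 on the AD curve gives 512 = 2104 − 8p, so p = 199.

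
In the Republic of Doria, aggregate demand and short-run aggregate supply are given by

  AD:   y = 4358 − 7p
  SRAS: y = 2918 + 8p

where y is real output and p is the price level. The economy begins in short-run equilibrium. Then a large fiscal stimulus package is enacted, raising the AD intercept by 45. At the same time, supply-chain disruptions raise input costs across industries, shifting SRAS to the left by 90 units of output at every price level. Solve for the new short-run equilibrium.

p = 105, y = 3668

After both shocks: AD is y = 4403 − 7p and SRAS is y = 2828 + 8p.
Setting them equal: 1575 = 15p, so p = 105.
y = 4403 − 7·105 = 3668.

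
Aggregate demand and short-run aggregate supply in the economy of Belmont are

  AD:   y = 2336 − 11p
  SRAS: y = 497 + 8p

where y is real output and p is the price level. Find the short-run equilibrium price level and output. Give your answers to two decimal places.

Set AD = SRAS: 2336 − 11p = 497 + 8p, so 1839 = 19p and p = 96.79.
Substituting into AD, y = 2336 − 11p = 1271.32.

p = 96.79, y = 1271.32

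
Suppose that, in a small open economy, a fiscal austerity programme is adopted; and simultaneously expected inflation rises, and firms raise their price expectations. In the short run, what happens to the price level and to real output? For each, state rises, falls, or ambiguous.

Price level: ambiguous; output: falls

The first event is a negative demand shock: AD shifts left, which by itself pushes P down and Y down.
The second is an adverse supply shock: SRAS shifts left, which by itself pushes P up and Y down.
The two shocks push P in opposite directions, so the effect on P is ambiguous. Both shocks push Y down, so Y falls.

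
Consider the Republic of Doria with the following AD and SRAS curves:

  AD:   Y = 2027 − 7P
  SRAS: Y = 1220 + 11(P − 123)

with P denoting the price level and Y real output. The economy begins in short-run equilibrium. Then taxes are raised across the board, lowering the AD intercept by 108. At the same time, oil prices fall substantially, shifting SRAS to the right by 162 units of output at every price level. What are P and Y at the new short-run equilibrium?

After both shocks: AD is Y = 1919 − 7P and SRAS is Y = 29 + 11P.
Setting them equal: 1890 = 18P, so P = 105.
Y = 1919 − 7·105 = 1184.

P = 105, Y = 1184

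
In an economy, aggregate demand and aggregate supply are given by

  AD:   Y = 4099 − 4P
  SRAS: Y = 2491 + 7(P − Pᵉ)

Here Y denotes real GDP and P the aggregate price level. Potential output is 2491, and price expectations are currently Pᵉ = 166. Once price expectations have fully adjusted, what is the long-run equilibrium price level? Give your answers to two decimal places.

Long-run P = 402.00

Short run: with Pᵉ = 166, SRAS is Y = 1329 + 7P. Setting AD = SRAS gives 2770 = 11P, so P = 251.82 and Y = 4099 − 4P = 3091.73.
Output 3091.73 is above potential 2491, so over time expected prices rise and SRAS shifts left until Y returns to 2491.
Long run: Y = 2491 on the AD curve gives 2491 = 4099 − 4P, so P = 402.00.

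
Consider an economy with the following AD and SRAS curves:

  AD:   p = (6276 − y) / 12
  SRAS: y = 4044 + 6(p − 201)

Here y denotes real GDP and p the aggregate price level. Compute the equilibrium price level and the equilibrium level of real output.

p = 191, y = 3984

Write SRAS as y = 4044 + 6p − 1206 = 2838 + 6p.
Rearrange AD to y = 6276 − 12p.
Set AD = SRAS: 6276 − 12p = 2838 + 6p, so 3438 = 18p and p = 191.
Then y = 6276 − 12·191 = 3984.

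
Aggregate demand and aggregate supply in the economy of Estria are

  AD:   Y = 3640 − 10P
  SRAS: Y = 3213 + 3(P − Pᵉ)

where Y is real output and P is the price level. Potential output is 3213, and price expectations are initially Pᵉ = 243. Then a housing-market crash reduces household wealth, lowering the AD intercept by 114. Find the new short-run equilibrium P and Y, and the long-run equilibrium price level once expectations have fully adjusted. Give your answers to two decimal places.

AD shifts left: new AD is Y = 3526 − 10P. With Pᵉ = 243, SRAS is Y = 2484 + 3P.
Short run: 3526 − 10P = 2484 + 3P gives 1042 = 13P, so P = 80.15 and Y = 3526 − 10P = 2724.46.
Y = 2724.46 is below potential 3213; expectations adjust and SRAS shifts right until Y = 3213.
Long run: on the new AD curve, 3213 = 3526 − 10P gives P = 31.30.

Short run: P = 80.15, Y = 2724.46. Long run: P = 31.30.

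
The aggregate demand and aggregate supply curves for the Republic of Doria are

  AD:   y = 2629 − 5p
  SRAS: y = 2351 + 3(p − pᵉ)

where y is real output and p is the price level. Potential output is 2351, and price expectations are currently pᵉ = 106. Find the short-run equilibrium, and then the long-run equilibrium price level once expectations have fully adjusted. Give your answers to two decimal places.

Short run: p = 74.50, y = 2256.50. Long run: p = 55.60.

Short run: with pᵉ = 106, SRAS is y = 2033 + 3p. Setting AD = SRAS gives 596 = 8p, so p = 74.50 and y = 2629 − 5p = 2256.50.
Output 2256.50 is below potential 2351, so over time expected prices fall and SRAS shifts right until y returns to 2351.
Long run: y = 2351 on the AD curve gives 2351 = 2629 − 5p, so p = 55.60.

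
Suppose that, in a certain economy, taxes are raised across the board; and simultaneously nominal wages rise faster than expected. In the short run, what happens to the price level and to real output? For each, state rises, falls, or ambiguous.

Price level: ambiguous; output: falls

The first event is a negative demand shock: AD shifts left, which by itself pushes P down and Y down.
The second is an adverse supply shock: SRAS shifts left, which by itself pushes P up and Y down.
The two shocks push P in opposite directions, so the effect on P is ambiguous. Both shocks push Y down, so Y falls.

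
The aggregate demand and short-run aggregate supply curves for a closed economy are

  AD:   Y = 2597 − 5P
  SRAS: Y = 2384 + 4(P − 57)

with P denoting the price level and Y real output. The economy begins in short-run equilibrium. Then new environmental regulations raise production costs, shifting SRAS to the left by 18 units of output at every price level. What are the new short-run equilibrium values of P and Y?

This is a negative supply shock: SRAS shifts left.
New SRAS: Y = 2138 + 4P.
Set AD = SRAS: 2597 − 5P = 2138 + 4P, so 459 = 9P and P = 51.
Y = 2597 − 5·51 = 2342.

P = 51, Y = 2342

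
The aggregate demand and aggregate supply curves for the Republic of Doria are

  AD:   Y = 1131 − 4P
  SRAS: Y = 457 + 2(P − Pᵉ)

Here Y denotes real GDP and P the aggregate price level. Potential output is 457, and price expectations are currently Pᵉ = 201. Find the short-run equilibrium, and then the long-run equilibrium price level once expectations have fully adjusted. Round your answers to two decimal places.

Short run: with Pᵉ = 201, SRAS is Y = 55 + 2P. Setting AD = SRAS gives 1076 = 6P, so P = 179.33 and Y = 1131 − 4P = 413.67.
Output 413.67 is below potential 457, so over time expected prices fall and SRAS shifts right until Y returns to 457.
Long run: Y = 457 on the AD curve gives 457 = 1131 − 4P, so P = 168.50.

Short run: P = 179.33, Y = 413.67. Long run: P = 168.50.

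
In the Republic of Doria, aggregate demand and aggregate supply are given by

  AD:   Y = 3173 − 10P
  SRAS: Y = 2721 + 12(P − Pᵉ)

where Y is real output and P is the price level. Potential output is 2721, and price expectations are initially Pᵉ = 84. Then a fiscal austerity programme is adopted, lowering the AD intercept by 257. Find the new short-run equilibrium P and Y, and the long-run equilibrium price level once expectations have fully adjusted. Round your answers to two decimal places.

Short run: P = 54.68, Y = 2369.18. Long run: P = 19.50.

AD shifts left: new AD is Y = 2916 − 10P. With Pᵉ = 84, SRAS is Y = 1713 + 12P.
Short run: 2916 − 10P = 1713 + 12P gives 1203 = 22P, so P = 54.68 and Y = 2916 − 10P = 2369.18.
Y = 2369.18 is below potential 2721; expectations adjust and SRAS shifts right until Y = 2721.
Long run: on the new AD curve, 2721 = 2916 − 10P gives P = 19.50.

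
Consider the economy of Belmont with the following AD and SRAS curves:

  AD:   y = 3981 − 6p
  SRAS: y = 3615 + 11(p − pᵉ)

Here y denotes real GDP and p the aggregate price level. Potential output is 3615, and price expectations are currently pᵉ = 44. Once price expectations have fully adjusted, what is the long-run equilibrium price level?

Short run: with pᵉ = 44, SRAS is y = 3131 + 11p. Setting AD = SRAS gives 850 = 17p, so p = 50 and y = 3981 − 6·50 = 3681.
Output 3681 is above potential 3615, so over time expected prices rise and SRAS shifts left until y returns to 3615.
Long run: y = 3615 on the AD curve gives 3615 = 3981 − 6p, so p = 61.

Long-run p = 61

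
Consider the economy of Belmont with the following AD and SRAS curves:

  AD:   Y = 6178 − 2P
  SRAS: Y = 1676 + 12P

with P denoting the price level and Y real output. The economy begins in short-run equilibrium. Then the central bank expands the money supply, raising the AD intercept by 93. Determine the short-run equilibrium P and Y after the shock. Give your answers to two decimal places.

P = 328.21, Y = 5614.57

This is a positive demand shock: AD shifts right.
New AD: Y = 6271 − 2P.
Set AD = SRAS: 6271 − 2P = 1676 + 12P, so 4595 = 14P and P = 328.21.
Substituting into AD, Y = 5614.57.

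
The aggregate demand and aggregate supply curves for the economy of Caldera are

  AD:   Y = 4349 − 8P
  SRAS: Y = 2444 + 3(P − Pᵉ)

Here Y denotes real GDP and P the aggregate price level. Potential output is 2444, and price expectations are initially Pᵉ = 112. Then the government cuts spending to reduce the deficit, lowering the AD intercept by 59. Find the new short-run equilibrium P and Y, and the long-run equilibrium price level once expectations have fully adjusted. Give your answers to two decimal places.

AD shifts left: new AD is Y = 4290 − 8P. With Pᵉ = 112, SRAS is Y = 2108 + 3P.
Short run: 4290 − 8P = 2108 + 3P gives 2182 = 11P, so P = 198.36 and Y = 4290 − 8P = 2703.09.
Y = 2703.09 is above potential 2444; expectations adjust and SRAS shifts left until Y = 2444.
Long run: on the new AD curve, 2444 = 4290 − 8P gives P = 230.75.

Short run: P = 198.36, Y = 2703.09. Long run: P = 230.75.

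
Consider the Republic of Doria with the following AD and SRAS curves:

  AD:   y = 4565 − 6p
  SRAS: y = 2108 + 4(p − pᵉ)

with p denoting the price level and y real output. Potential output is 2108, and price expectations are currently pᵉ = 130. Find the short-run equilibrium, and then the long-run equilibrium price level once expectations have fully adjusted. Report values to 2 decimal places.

Short run: with pᵉ = 130, SRAS is y = 1588 + 4p. Setting AD = SRAS gives 2977 = 10p, so p = 297.70 and y = 4565 − 6p = 2778.80.
Output 2778.80 is above potential 2108, so over time expected prices rise and SRAS shifts left until y returns to 2108.
Long run: y = 2108 on the AD curve gives 2108 = 4565 − 6p, so p = 409.50.

Short run: p = 297.70, y = 2778.80. Long run: p = 409.50.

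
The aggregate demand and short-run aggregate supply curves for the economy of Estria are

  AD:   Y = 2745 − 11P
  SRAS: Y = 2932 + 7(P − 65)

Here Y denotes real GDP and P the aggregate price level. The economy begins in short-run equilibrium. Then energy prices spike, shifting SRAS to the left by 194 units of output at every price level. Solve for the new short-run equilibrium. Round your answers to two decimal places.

P = 25.67, Y = 2462.67

This is a negative supply shock: SRAS shifts left.
New SRAS: Y = 2283 + 7P.
Set AD = SRAS: 2745 − 11P = 2283 + 7P, so 462 = 18P and P = 25.67.
Substituting into AD, Y = 2462.67.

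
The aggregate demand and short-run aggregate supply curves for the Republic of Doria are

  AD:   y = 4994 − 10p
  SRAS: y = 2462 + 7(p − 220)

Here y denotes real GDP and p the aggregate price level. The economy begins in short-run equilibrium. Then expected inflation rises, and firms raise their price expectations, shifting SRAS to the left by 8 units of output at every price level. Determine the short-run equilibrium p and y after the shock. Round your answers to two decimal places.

p = 240.00, y = 2594.00

This is a negative supply shock: SRAS shifts left.
New SRAS: y = 914 + 7p.
Set AD = SRAS: 4994 − 10p = 914 + 7p, so 4080 = 17p and p = 240.00.
Substituting into AD, y = 2594.00.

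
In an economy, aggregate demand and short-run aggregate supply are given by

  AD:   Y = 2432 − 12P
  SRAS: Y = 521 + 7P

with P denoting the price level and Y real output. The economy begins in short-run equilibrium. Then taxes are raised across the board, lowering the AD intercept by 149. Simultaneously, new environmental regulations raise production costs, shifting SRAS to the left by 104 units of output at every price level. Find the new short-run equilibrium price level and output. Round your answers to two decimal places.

After both shocks: AD is Y = 2283 − 12P and SRAS is Y = 417 + 7P.
Setting them equal: 1866 = 19P, so P = 98.21.
Substituting into AD, Y = 1104.47.

P = 98.21, Y = 1104.47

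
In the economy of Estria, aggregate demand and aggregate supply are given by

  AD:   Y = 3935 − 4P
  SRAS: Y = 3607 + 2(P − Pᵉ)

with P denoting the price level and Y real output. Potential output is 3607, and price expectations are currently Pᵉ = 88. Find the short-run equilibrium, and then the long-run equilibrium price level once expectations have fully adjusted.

Short run: P = 84, Y = 3599. Long run: P = 82.

Short run: with Pᵉ = 88, SRAS is Y = 3431 + 2P. Setting AD = SRAS gives 504 = 6P, so P = 84 and Y = 3935 − 4·84 = 3599.
Output 3599 is below potential 3607, so over time expected prices fall and SRAS shifts right until Y returns to 3607.
Long run: Y = 3607 on the AD curve gives 3607 = 3935 − 4P, so P = 82.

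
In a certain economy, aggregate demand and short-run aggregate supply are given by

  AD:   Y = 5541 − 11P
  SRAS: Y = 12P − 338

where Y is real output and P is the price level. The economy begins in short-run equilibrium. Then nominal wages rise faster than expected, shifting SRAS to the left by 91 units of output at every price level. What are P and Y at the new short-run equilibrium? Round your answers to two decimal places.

P = 259.57, Y = 2685.78

This is a negative supply shock: SRAS shifts left.
New SRAS: Y = 12P − 429.
Set AD = SRAS: 5541 − 11P = 12P − 429, so 5970 = 23P and P = 259.57.
Substituting into AD, Y = 2685.78.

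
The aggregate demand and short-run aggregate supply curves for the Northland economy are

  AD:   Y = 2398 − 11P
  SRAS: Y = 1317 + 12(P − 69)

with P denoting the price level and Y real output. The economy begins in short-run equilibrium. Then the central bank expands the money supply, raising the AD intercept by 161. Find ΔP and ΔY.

ΔP = +7, ΔY = +84

This is a positive demand shock: AD shifts right.
New AD: Y = 2559 − 11P.
SRAS can be written Y = 489 + 12P.
Set AD = SRAS: 2559 − 11P = 489 + 12P, so 2070 = 23P and P = 90.
Y = 2559 − 11·90 = 1569.
Initially P = 83, Y = 1485, so ΔP = +7 and ΔY = +84.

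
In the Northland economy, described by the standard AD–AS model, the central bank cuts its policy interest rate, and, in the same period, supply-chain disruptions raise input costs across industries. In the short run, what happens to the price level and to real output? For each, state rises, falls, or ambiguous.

The first event is a positive demand shock: AD shifts right, which by itself pushes P up and Y up.
The second is an adverse supply shock: SRAS shifts left, which by itself pushes P up and Y down.
Both shocks push P up, so P rises. The two shocks push Y in opposite directions, so the effect on Y is ambiguous.

Price level: rises; output: ambiguous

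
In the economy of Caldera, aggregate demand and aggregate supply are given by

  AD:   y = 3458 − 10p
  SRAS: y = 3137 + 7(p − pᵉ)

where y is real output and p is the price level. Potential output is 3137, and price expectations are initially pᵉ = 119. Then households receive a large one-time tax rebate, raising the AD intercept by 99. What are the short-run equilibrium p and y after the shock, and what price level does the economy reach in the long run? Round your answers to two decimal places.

Short run: p = 73.71, y = 2819.94. Long run: p = 42.00.

AD shifts right: new AD is y = 3557 − 10p. With pᵉ = 119, SRAS is y = 2304 + 7p.
Short run: 3557 − 10p = 2304 + 7p gives 1253 = 17p, so p = 73.71 and y = 3557 − 10p = 2819.94.
y = 2819.94 is below potential 3137; expectations adjust and SRAS shifts right until y = 3137.
Long run: on the new AD curve, 3137 = 3557 − 10p gives p = 42.00.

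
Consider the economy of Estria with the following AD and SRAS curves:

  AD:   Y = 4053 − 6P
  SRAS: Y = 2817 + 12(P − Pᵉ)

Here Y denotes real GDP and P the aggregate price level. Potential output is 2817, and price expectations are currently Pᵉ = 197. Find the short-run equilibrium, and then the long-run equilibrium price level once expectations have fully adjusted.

Short run: with Pᵉ = 197, SRAS is Y = 453 + 12P. Setting AD = SRAS gives 3600 = 18P, so P = 200 and Y = 4053 − 6·200 = 2853.
Output 2853 is above potential 2817, so over time expected prices rise and SRAS shifts left until Y returns to 2817.
Long run: Y = 2817 on the AD curve gives 2817 = 4053 − 6P, so P = 206.

Short run: P = 200, Y = 2853. Long run: P = 206.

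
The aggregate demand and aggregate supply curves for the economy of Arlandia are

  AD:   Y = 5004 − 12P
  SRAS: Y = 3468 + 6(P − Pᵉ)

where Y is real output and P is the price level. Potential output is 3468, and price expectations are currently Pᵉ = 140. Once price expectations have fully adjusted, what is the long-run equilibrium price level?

Short run: with Pᵉ = 140, SRAS is Y = 2628 + 6P. Setting AD = SRAS gives 2376 = 18P, so P = 132 and Y = 5004 − 12·132 = 3420.
Output 3420 is below potential 3468, so over time expected prices fall and SRAS shifts right until Y returns to 3468.
Long run: Y = 3468 on the AD curve gives 3468 = 5004 − 12P, so P = 128.

Long-run P = 128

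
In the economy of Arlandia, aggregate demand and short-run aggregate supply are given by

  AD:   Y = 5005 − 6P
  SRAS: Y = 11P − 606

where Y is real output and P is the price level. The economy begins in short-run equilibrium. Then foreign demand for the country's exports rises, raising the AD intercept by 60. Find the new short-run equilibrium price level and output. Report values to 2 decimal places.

P = 333.59, Y = 3063.47

This is a positive demand shock: AD shifts right.
New AD: Y = 5065 − 6P.
Set AD = SRAS: 5065 − 6P = 11P − 606, so 5671 = 17P and P = 333.59.
Substituting into AD, Y = 3063.47.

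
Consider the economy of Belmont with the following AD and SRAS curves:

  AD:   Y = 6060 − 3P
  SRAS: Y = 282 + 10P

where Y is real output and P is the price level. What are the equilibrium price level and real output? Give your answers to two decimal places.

Set AD = SRAS: 6060 − 3P = 282 + 10P, so 5778 = 13P and P = 444.46.
Substituting into AD, Y = 6060 − 3P = 4726.62.

P = 444.46, Y = 4726.62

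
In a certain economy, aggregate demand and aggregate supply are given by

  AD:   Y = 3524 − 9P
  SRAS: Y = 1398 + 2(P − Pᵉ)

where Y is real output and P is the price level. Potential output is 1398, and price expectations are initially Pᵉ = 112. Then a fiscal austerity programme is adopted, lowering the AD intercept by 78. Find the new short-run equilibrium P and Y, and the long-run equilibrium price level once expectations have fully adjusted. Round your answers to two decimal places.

Short run: P = 206.55, Y = 1587.09. Long run: P = 227.56.

AD shifts left: new AD is Y = 3446 − 9P. With Pᵉ = 112, SRAS is Y = 1174 + 2P.
Short run: 3446 − 9P = 1174 + 2P gives 2272 = 11P, so P = 206.55 and Y = 3446 − 9P = 1587.09.
Y = 1587.09 is above potential 1398; expectations adjust and SRAS shifts left until Y = 1398.
Long run: on the new AD curve, 1398 = 3446 − 9P gives P = 227.56.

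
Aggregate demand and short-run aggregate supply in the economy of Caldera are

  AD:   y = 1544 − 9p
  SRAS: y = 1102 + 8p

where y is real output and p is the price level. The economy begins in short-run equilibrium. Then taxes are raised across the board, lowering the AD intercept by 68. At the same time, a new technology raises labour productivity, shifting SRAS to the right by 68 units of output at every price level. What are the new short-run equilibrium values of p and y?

p = 18, y = 1314

After both shocks: AD is y = 1476 − 9p and SRAS is y = 1170 + 8p.
Setting them equal: 306 = 17p, so p = 18.
y = 1476 − 9·18 = 1314.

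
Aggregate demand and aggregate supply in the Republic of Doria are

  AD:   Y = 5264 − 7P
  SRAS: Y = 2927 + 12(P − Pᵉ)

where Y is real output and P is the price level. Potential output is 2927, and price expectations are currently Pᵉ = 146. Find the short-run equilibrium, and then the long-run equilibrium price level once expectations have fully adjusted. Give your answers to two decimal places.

Short run: with Pᵉ = 146, SRAS is Y = 1175 + 12P. Setting AD = SRAS gives 4089 = 19P, so P = 215.21 and Y = 5264 − 7P = 3757.53.
Output 3757.53 is above potential 2927, so over time expected prices rise and SRAS shifts left until Y returns to 2927.
Long run: Y = 2927 on the AD curve gives 2927 = 5264 − 7P, so P = 333.86.

Short run: P = 215.21, Y = 3757.53. Long run: P = 333.86.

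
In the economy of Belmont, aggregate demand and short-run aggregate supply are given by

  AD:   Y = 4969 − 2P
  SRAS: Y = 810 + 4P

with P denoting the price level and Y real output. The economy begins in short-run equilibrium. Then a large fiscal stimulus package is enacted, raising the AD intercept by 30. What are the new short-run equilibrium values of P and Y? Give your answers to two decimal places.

This is a positive demand shock: AD shifts right.
New AD: Y = 4999 − 2P.
Set AD = SRAS: 4999 − 2P = 810 + 4P, so 4189 = 6P and P = 698.17.
Substituting into AD, Y = 3602.67.

P = 698.17, Y = 3602.67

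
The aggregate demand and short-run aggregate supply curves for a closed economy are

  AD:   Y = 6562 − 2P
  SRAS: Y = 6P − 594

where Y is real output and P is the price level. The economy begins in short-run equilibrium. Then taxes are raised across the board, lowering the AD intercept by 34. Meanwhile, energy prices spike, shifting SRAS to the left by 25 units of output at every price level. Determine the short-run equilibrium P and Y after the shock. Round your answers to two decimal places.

After both shocks: AD is Y = 6528 − 2P and SRAS is Y = 6P − 619.
Setting them equal: 7147 = 8P, so P = 893.38.
Substituting into AD, Y = 4741.25.

P = 893.38, Y = 4741.25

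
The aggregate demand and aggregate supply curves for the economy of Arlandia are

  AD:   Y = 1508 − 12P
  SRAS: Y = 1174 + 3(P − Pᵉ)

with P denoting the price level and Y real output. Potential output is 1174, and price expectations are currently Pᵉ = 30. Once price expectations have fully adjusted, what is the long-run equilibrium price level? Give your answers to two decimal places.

Short run: with Pᵉ = 30, SRAS is Y = 1084 + 3P. Setting AD = SRAS gives 424 = 15P, so P = 28.27 and Y = 1508 − 12P = 1168.80.
Output 1168.80 is below potential 1174, so over time expected prices fall and SRAS shifts right until Y returns to 1174.
Long run: Y = 1174 on the AD curve gives 1174 = 1508 − 12P, so P = 27.83.

Long-run P = 27.83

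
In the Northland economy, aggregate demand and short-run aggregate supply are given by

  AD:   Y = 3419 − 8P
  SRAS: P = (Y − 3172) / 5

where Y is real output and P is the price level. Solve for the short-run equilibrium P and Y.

P = 19, Y = 3267

Rearrange SRAS to Y = 3172 + 5P.
Set AD = SRAS: 3419 − 8P = 3172 + 5P, so 247 = 13P and P = 19.
Then Y = 3419 − 8·19 = 3267.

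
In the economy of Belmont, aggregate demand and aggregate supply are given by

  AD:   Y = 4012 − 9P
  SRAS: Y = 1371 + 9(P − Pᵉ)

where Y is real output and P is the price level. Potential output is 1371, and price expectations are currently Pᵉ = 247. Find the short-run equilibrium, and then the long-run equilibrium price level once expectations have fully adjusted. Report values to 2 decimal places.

Short run: P = 270.22, Y = 1580.00. Long run: P = 293.44.

Short run: with Pᵉ = 247, SRAS is Y = 9P − 852. Setting AD = SRAS gives 4864 = 18P, so P = 270.22 and Y = 4012 − 9P = 1580.00.
Output 1580.00 is above potential 1371, so over time expected prices rise and SRAS shifts left until Y returns to 1371.
Long run: Y = 1371 on the AD curve gives 1371 = 4012 − 9P, so P = 293.44.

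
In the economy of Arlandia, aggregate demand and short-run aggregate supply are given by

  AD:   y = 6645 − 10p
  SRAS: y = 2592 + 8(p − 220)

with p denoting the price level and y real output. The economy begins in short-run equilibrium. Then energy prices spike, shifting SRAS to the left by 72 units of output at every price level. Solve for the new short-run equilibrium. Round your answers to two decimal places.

p = 326.94, y = 3375.56

This is a negative supply shock: SRAS shifts left.
New SRAS: y = 760 + 8p.
Set AD = SRAS: 6645 − 10p = 760 + 8p, so 5885 = 18p and p = 326.94.
Substituting into AD, y = 3375.56.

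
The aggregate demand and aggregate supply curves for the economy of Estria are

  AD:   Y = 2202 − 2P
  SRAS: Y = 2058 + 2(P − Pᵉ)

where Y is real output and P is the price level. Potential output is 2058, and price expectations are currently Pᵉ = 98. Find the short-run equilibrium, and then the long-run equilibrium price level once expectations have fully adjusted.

Short run: P = 85, Y = 2032. Long run: P = 72.

Short run: with Pᵉ = 98, SRAS is Y = 1862 + 2P. Setting AD = SRAS gives 340 = 4P, so P = 85 and Y = 2202 − 2·85 = 2032.
Output 2032 is below potential 2058, so over time expected prices fall and SRAS shifts right until Y returns to 2058.
Long run: Y = 2058 on the AD curve gives 2058 = 2202 − 2P, so P = 72.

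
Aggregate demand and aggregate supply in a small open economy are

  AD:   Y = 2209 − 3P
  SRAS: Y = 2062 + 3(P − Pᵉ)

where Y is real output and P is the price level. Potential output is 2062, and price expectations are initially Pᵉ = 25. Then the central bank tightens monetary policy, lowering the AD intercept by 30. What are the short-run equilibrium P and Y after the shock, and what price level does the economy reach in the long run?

AD shifts left: new AD is Y = 2179 − 3P. With Pᵉ = 25, SRAS is Y = 1987 + 3P.
Short run: 2179 − 3P = 1987 + 3P gives 192 = 6P, so P = 32 and Y = 2179 − 3·32 = 2083.
Y = 2083 is above potential 2062; expectations adjust and SRAS shifts left until Y = 2062.
Long run: on the new AD curve, 2062 = 2179 − 3P gives P = 39.

Short run: P = 32, Y = 2083. Long run: P = 39.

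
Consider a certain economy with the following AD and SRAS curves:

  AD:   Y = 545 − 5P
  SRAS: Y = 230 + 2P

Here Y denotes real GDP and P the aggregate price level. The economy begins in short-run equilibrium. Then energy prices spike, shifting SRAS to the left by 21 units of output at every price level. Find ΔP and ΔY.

This is a negative supply shock: SRAS shifts left.
New SRAS: Y = 209 + 2P.
Set AD = SRAS: 545 − 5P = 209 + 2P, so 336 = 7P and P = 48.
Y = 545 − 5·48 = 305.
Initially P = 45, Y = 320, so ΔP = +3 and ΔY = -15.

ΔP = +3, ΔY = -15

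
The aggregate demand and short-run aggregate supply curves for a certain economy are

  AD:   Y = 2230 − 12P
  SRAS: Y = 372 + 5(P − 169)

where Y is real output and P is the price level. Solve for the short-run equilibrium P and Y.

Write SRAS as Y = 372 + 5P − 845 = 5P − 473.
Set AD = SRAS: 2230 − 12P = 5P − 473, so 2703 = 17P and P = 159.
Then Y = 2230 − 12·159 = 322.

P = 159, Y = 322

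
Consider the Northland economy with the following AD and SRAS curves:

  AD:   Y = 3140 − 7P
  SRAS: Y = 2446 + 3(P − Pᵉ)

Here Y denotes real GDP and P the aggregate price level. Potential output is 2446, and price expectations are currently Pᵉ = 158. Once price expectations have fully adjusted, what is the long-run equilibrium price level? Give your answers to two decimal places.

Long-run P = 99.14

Short run: with Pᵉ = 158, SRAS is Y = 1972 + 3P. Setting AD = SRAS gives 1168 = 10P, so P = 116.80 and Y = 3140 − 7P = 2322.40.
Output 2322.40 is below potential 2446, so over time expected prices fall and SRAS shifts right until Y returns to 2446.
Long run: Y = 2446 on the AD curve gives 2446 = 3140 − 7P, so P = 99.14.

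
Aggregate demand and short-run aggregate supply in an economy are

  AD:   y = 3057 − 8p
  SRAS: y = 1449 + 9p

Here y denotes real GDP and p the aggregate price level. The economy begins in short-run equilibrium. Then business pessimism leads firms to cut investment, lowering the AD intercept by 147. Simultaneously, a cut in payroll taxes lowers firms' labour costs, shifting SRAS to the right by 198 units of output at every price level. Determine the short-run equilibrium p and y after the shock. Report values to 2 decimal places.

After both shocks: AD is y = 2910 − 8p and SRAS is y = 1647 + 9p.
Setting them equal: 1263 = 17p, so p = 74.29.
Substituting into AD, y = 2315.65.

p = 74.29, y = 2315.65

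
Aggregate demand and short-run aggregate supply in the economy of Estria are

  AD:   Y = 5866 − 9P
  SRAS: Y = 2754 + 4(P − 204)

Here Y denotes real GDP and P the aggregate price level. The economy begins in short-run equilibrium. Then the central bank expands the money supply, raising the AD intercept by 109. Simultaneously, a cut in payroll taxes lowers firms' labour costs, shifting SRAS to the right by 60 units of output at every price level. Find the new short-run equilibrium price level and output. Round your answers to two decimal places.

P = 305.92, Y = 3221.69

After both shocks: AD is Y = 5975 − 9P and SRAS is Y = 1998 + 4P.
Setting them equal: 3977 = 13P, so P = 305.92.
Substituting into AD, Y = 3221.69.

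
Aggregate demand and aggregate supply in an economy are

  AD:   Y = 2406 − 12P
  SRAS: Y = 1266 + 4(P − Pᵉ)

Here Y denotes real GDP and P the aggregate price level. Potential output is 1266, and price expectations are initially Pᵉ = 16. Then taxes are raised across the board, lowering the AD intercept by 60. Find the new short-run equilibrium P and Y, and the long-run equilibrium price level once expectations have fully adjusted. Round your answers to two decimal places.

Short run: P = 71.50, Y = 1488.00. Long run: P = 90.00.

AD shifts left: new AD is Y = 2346 − 12P. With Pᵉ = 16, SRAS is Y = 1202 + 4P.
Short run: 2346 − 12P = 1202 + 4P gives 1144 = 16P, so P = 71.50 and Y = 2346 − 12P = 1488.00.
Y = 1488.00 is above potential 1266; expectations adjust and SRAS shifts left until Y = 1266.
Long run: on the new AD curve, 1266 = 2346 − 12P gives P = 90.00.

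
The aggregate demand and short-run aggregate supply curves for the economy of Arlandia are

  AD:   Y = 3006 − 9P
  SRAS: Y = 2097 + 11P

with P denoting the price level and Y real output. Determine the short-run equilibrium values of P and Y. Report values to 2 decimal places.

P = 45.45, Y = 2596.95

Set AD = SRAS: 3006 − 9P = 2097 + 11P, so 909 = 20P and P = 45.45.
Substituting into AD, Y = 3006 − 9P = 2596.95.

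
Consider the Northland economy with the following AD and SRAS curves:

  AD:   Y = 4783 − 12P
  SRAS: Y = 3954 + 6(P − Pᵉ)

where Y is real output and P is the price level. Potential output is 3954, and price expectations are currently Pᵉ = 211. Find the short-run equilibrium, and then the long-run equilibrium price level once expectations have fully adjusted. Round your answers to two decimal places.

Short run: P = 116.39, Y = 3386.33. Long run: P = 69.08.

Short run: with Pᵉ = 211, SRAS is Y = 2688 + 6P. Setting AD = SRAS gives 2095 = 18P, so P = 116.39 and Y = 4783 − 12P = 3386.33.
Output 3386.33 is below potential 3954, so over time expected prices fall and SRAS shifts right until Y returns to 3954.
Long run: Y = 3954 on the AD curve gives 3954 = 4783 − 12P, so P = 69.08.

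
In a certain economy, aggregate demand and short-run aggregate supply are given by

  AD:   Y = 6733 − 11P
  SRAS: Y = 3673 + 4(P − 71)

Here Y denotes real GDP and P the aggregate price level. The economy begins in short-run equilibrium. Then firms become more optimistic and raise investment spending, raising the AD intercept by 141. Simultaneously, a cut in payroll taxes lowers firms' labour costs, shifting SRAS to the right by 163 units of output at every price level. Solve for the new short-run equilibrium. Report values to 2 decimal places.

P = 221.47, Y = 4437.87

After both shocks: AD is Y = 6874 − 11P and SRAS is Y = 3552 + 4P.
Setting them equal: 3322 = 15P, so P = 221.47.
Substituting into AD, Y = 4437.87.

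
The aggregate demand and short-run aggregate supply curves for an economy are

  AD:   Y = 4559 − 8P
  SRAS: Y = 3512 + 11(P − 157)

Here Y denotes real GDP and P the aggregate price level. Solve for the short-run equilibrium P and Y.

P = 146, Y = 3391

Write SRAS as Y = 3512 + 11P − 1727 = 1785 + 11P.
Set AD = SRAS: 4559 − 8P = 1785 + 11P, so 2774 = 19P and P = 146.
Then Y = 4559 − 8·146 = 3391.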